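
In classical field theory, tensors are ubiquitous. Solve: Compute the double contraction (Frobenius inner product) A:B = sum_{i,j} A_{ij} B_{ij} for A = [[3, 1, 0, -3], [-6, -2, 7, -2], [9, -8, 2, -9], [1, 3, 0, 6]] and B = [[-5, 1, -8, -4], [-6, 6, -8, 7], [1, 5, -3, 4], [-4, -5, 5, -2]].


A:B = sum over all i,j of A_{ij} * B_{ij}.
Row 1: 3*-5=-15, 1*1=1, 0*-8=0, -3*-4=12 => row sum = -2
Row 2: -6*-6=36, -2*6=-12, 7*-8=-56, -2*7=-14 => row sum = -46
Row 3: 9*1=9, -8*5=-40, 2*-3=-6, -9*4=-36 => row sum = -73
Row 4: 1*-4=-4, 3*-5=-15, 0*5=0, 6*-2=-12 => row sum = -31
Total = -2 + -46 + -73 + -31 = -152

-152


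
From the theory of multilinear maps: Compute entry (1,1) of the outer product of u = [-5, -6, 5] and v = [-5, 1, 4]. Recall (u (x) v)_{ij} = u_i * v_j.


The outer product entry T_{ij} = u_i * v_j.
We need i=1, j=1.
u_1 = -5, v_1 = -5
T_{1,1} = -5 * -5 = 25

25


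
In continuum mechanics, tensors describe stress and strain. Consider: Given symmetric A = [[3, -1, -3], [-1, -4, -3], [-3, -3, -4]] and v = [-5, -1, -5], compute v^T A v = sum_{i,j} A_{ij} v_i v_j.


First compute Av:
(Av)_1 = 3*-5 + -1*-1 + -3*-5 = 1
(Av)_2 = -1*-5 + -4*-1 + -3*-5 = 24
(Av)_3 = -3*-5 + -3*-1 + -4*-5 = 38
Av = [1, 24, 38]
Then v^T (Av) = -5*1 + -1*24 + -5*38
= -5 + -24 + -190 = -219

-219


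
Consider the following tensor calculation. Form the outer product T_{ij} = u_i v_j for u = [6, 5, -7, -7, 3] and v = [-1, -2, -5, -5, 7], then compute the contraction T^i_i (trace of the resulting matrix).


The outer product gives T_{ij} = u_i v_j.
The trace (contraction) is Tr(T) = sum_i T_{ii} = sum_i u_i v_i.
Diagonal entries:
T_{11} = u_1 * v_1 = 6 * -1 = -6
T_{22} = u_2 * v_2 = 5 * -2 = -10
T_{33} = u_3 * v_3 = -7 * -5 = 35
T_{44} = u_4 * v_4 = -7 * -5 = 35
T_{55} = u_5 * v_5 = 3 * 7 = 21
Tr(T) = -6 + -10 + 35 + 35 + 21 = 75

75


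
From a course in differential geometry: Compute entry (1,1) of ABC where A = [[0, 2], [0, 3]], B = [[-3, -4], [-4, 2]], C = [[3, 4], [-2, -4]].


(ABC)_{11} = sum_m (AB)_{1m} C_{m1}. First compute row 1 of AB.
(AB)_{11} = 0*-3 + 2*-4 = -8
(AB)_{12} = 0*-4 + 2*2 = 4
Now contract with column 1 of C:
(AB)_{11} * C_{11} = -8 * 3 = -24
(AB)_{12} * C_{21} = 4 * -2 = -8
(ABC)_{11} = -24 + -8 = -32

-32


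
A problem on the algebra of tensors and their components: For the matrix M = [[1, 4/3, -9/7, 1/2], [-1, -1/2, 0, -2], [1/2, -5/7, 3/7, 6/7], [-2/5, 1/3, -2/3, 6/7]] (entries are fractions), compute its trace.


The trace is the sum of diagonal entries.
Diagonal: M[1,1] = 1, M[2,2] = -1/2, M[3,3] = 3/7, M[4,4] = 6/7
Tr(M) = 1 + -1/2 + 3/7 + 6/7
Computing step by step:
After adding M[1,1]: 1
After adding M[2,2]: 1/2
After adding M[3,3]: 13/14
After adding M[4,4]: 25/14
Tr(M) = 25/14

25/14


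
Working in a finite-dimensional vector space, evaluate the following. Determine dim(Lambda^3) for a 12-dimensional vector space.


The dimension of the space of p-forms on an n-dimensional space is C(n, p).
n = 12, p = 3
C(12, 3) = 12! / (3! * 9!) = 220

220


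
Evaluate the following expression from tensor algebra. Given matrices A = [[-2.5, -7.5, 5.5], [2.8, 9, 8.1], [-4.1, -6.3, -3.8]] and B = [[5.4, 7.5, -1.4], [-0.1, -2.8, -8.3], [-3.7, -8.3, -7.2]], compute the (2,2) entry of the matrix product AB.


(AB)_{ij} = sum_k A_{ik} B_{kj}.
For i=2, j=2:
A_{21} * B_{12} = 2.8 * 7.5 = 21
A_{22} * B_{22} = 9 * -2.8 = -25.2
A_{23} * B_{32} = 8.1 * -8.3 = -67.23
Sum = 21 + -25.2 + -67.23 = -71.43

-71.43


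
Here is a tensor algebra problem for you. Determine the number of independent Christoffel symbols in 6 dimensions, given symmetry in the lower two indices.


Christoffel symbols Gamma^k_{ij} are symmetric in i,j, so there are d * d(d+1)/2 independent symbols.
d = 6
d(d+1)/2 = 6 * 7 / 2 = 21
Total = 6 * 21 = 126

126


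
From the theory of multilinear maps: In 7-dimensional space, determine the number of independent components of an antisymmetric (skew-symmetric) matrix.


An antisymmetric rank-2 tensor satisfies A_{ij} = -A_{ji}, so diagonal entries are zero.
The independent components are the upper-triangular entries: C(n, 2) = n(n-1)/2.
n = 7
C(7, 2) = 7 * 6 / 2 = 42 / 2 = 21

21


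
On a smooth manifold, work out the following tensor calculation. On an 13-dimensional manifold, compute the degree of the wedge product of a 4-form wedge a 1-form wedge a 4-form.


The degree of a wedge product is the sum of the degrees of the individual forms.
Degrees: 4, 1, 4
Total degree = 4 + 1 + 4 = 9

9


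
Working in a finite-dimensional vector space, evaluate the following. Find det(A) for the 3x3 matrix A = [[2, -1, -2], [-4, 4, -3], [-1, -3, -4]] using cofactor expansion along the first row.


Expanding along the first row, det(A) = a11*M_11 - a12*M_12 + a13*M_13, where M_1j is the (1,j) minor.
Minor M_11 = 4*-4 - -3*-3 = -25
Minor M_12 = -4*-4 - -3*-1 = 13
Minor M_13 = -4*-3 - 4*-1 = 16
det = 2*(-25) - -1*(13) + -2*(16)
    = -50 - -13 + -32
    = -69

-69


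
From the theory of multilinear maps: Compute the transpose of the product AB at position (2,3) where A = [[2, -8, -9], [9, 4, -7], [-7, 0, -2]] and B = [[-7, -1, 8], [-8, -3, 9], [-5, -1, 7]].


(AB)^T_{ij} = (AB)_{ji} = sum_k A_{jk} B_{ki}.
For i=2, j=3 we need (AB)_{32}:
A_{31} * B_{12} = -7 * -1 = 7
A_{32} * B_{22} = 0 * -3 = 0
A_{33} * B_{32} = -2 * -1 = 2
Sum = 7 + 0 + 2 = 9

9


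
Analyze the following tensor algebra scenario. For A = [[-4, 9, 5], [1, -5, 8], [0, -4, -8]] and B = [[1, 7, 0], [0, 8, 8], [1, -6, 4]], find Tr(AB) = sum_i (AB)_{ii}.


Tr(AB) = sum_i (AB)_{ii} where (AB)_{ii} = sum_k A_{ik} B_{ki}.
(AB)_{11} = -4*1 + 9*0 + 5*1 = 1
(AB)_{22} = 1*7 + -5*8 + 8*-6 = -81
(AB)_{33} = 0*0 + -4*8 + -8*4 = -64
Tr(AB) = 1 + -81 + -64 = -144

-144


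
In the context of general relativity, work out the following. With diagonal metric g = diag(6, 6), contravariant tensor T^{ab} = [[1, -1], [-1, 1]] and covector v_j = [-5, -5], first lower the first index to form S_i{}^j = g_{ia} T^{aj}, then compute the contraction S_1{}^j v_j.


Step 1: lower the first index. For a diagonal metric, g_{ia} T^{aj} = g_{ii} T^{ij} (no sum on i).
g_{11} = 6
S_1{}^1 = 6 * T^{11} = 6 * 1 = 6
S_1{}^2 = 6 * T^{12} = 6 * -1 = -6
Step 2: contract S_1{}^j with v_j.
S_1{}^1 * v_1 = 6 * -5 = -30
S_1{}^2 * v_2 = -6 * -5 = 30
Result = -30 + 30 = 0

0


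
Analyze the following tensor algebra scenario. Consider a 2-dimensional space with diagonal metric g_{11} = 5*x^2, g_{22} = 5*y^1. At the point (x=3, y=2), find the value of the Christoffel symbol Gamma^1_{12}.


For a diagonal metric, Gamma^k_{ij} = (1/2) g^{kk} (dg_{ik}/dx_j + dg_{jk}/dx_i - dg_{ij}/dx_k).
The metric is diagonal, so g_{ab} = 0 for a != b.
At the given point: g_{11} = 45, g_{22} = 10
g^{11} = 1/45
dg_{11}/dx_2 = dg_{11}/dx_2 = 0
dg_{21}/dx_1 = 0 (off-diagonal)
dg_{12}/dx_1 = 0 (off-diagonal)
Numerator = 0 + 0 - 0 = 0
Gamma^1_{12} = 0 / (2 * 45) = 0

0


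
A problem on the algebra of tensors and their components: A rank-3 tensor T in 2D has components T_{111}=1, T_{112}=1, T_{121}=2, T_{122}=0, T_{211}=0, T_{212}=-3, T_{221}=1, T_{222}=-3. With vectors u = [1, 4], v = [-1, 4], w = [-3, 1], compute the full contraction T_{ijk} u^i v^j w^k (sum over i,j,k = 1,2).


S = sum over i,j,k of T_{ijk} u_i v_j w_k. Expanding all 8 terms:
T_{111}*u_1*v_1*w_1 = 1*1*-1*-3 = 3  (running total: 3)
T_{112}*u_1*v_1*w_2 = 1*1*-1*1 = -1  (running total: 2)
T_{121}*u_1*v_2*w_1 = 2*1*4*-3 = -24  (running total: -22)
T_{122}*u_1*v_2*w_2 = 0*1*4*1 = 0  (running total: -22)
T_{211}*u_2*v_1*w_1 = 0*4*-1*-3 = 0  (running total: -22)
T_{212}*u_2*v_1*w_2 = -3*4*-1*1 = 12  (running total: -10)
T_{221}*u_2*v_2*w_1 = 1*4*4*-3 = -48  (running total: -58)
T_{222}*u_2*v_2*w_2 = -3*4*4*1 = -48  (running total: -106)
S = -106

-106


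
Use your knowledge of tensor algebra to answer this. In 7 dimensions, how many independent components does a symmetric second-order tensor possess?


A symmetric rank-2 tensor in d dimensions has d(d+1)/2 independent components.
d = 7
d(d+1)/2 = 7 * 8 / 2 = 56 / 2 = 28

28


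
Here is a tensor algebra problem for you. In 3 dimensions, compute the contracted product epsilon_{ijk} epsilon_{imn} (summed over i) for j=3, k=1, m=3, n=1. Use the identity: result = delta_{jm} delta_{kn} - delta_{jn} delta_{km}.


Using the identity: epsilon_{ijk} epsilon_{imn} = delta_{jm} delta_{kn} - delta_{jn} delta_{km}.
delta_{33} = 1
delta_{11} = 1
delta_{31} = 0
delta_{13} = 0
Result = 1 * 1 - 0 * 0 = 1 - 0 = 1

1


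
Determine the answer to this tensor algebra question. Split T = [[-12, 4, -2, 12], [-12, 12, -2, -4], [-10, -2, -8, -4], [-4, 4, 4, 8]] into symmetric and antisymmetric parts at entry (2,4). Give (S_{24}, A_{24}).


T_{24} = -4
T_{42} = 4
S_{24} = (-4 + 4)/2 = 0/2 = 0
A_{24} = (-4 - 4)/2 = -8/2 = -4
Check: S + A = 0 + -4 = -4 = T_{24}.

(0, -4)


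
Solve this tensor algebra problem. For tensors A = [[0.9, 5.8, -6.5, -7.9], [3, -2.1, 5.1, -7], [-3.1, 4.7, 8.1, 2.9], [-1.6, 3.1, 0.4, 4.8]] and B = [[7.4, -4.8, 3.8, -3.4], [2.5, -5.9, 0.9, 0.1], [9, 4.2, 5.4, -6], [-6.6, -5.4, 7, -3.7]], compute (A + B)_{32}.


Tensor addition is component-wise: (A + B)_{ij} = A_{ij} + B_{ij}.
A_{32} = 4.7
B_{32} = 4.2
(A + B)_{32} = 4.7 + 4.2 = 8.9

8.9


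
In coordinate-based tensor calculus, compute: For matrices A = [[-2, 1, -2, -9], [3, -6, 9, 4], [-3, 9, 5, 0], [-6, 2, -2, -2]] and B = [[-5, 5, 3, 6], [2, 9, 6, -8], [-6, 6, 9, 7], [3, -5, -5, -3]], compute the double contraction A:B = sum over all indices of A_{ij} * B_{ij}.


A:B = sum over all i,j of A_{ij} * B_{ij}.
Row 1: -2*-5=10, 1*5=5, -2*3=-6, -9*6=-54 => row sum = -45
Row 2: 3*2=6, -6*9=-54, 9*6=54, 4*-8=-32 => row sum = -26
Row 3: -3*-6=18, 9*6=54, 5*9=45, 0*7=0 => row sum = 117
Row 4: -6*3=-18, 2*-5=-10, -2*-5=10, -2*-3=6 => row sum = -12
Total = -45 + -26 + 117 + -12 = 34

34


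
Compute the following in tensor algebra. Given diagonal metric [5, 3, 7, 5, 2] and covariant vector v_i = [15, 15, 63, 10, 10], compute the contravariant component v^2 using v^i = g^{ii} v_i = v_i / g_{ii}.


To raise an index with a diagonal metric: v^i = v_i / g_{ii}.
For index 2: v_2 = 15, g_{22} = 3
v^2 = 15 / 3 = 5

5


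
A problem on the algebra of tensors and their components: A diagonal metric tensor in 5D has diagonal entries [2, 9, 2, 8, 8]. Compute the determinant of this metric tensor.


For a diagonal metric, the determinant is the product of diagonal entries.
Diagonal entries: 2, 9, 2, 8, 8
det(g) = 2 * 9 * 2 * 8 * 8 = 2304

2304


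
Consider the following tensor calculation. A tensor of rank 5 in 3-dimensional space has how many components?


The number of components of a rank-r tensor in d dimensions is d^r.
Here d = 3 and r = 5.
3^5 = 243

243


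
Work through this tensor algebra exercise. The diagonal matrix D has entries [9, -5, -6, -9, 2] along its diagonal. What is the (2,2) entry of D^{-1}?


For a diagonal matrix, the inverse has entries (D^{-1})_{ii} = 1/d_{ii}.
The diagonal entries are: d_{11} = 9, d_{22} = -5, d_{33} = -6, d_{44} = -9, d_{55} = 2
We need (D^{-1})_{22} = 1/d_{22} = 1/-5 = -1/5

-1/5


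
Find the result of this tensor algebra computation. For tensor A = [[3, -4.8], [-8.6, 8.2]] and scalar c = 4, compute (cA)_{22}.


Scalar multiplication: (cA)_{ij} = c * A_{ij}.
c = 4
A_{22} = 8.2
(cA)_{22} = 4 * 8.2 = 32.8

32.8


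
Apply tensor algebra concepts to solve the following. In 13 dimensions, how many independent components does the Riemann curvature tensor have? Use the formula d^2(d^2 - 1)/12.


The Riemann tensor in d dimensions has d^2(d^2 - 1)/12 independent components.
d = 13, so d^2 = 169
d^2 - 1 = 168
d^2(d^2 - 1) = 169 * 168 = 28392
Divide by 12: 28392 / 12 = 2366

2366


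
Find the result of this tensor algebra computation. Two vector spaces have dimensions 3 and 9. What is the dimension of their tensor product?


The dimension of a tensor product is the product of dimensions.
dim(V) = 3, dim(W) = 9
dim(V (x) W) = 3 * 9 = 27

27


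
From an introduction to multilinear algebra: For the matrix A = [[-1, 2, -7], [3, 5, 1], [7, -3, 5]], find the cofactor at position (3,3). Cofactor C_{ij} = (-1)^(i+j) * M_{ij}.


To find cofactor C_{33}, delete row 3 and column 3.
The resulting 2x2 submatrix is: [[-1, 2], [3, 5]]
Minor M_{33} = -1*5 - 2*3
  = -5 - 6 = -11
Sign = (-1)^(3+3) = (-1)^6 = 1
Cofactor C_{33} = 1 * -11 = -11

-11


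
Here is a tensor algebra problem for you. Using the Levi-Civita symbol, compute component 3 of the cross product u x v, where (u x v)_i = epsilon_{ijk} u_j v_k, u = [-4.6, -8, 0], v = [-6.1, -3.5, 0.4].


(u x v)_3 = sum_{j,k} epsilon_{3jk} u_j v_k. Only permutations of (1,2,3) contribute; the two non-zero terms are:
eps_{312} u_1 v_2 = 1 * -4.6 * -3.5 = 16.1
eps_{321} u_2 v_1 = -1 * -8 * -6.1 = -48.8
(u x v)_3 = -32.7

-32.7


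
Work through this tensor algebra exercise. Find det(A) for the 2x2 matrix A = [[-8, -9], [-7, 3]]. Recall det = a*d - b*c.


For a 2x2 matrix [[a, b], [c, d]], det = a*d - b*c.
a = -8, b = -9, c = -7, d = 3
a*d = -8 * 3 = -24
b*c = -9 * -7 = 63
det = -24 - 63 = -87

-87


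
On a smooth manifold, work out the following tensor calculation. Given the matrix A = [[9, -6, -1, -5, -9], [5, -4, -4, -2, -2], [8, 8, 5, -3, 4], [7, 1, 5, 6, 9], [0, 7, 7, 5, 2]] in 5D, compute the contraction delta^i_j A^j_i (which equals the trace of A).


The contraction (trace) of a rank-2 tensor is the sum of its diagonal elements.
Diagonal entries: A[1,1] = 9, A[2,2] = -4, A[3,3] = 5, A[4,4] = 6, A[5,5] = 2
Tr(A) = 9 + -4 + 5 + 6 + 2 = 18

18


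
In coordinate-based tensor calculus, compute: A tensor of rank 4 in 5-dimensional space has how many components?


The number of components of a rank-r tensor in d dimensions is d^r.
Here d = 5 and r = 4.
5^4 = 625

625


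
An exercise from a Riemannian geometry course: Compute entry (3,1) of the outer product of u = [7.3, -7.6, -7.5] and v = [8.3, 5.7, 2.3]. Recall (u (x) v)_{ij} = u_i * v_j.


The outer product entry T_{ij} = u_i * v_j.
We need i=3, j=1.
u_3 = -7.5, v_1 = 8.3
T_{3,1} = -7.5 * 8.3 = -62.25

-62.25


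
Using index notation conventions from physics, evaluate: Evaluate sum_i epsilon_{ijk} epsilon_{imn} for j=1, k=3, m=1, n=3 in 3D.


Using the identity: epsilon_{ijk} epsilon_{imn} = delta_{jm} delta_{kn} - delta_{jn} delta_{km}.
delta_{11} = 1
delta_{33} = 1
delta_{13} = 0
delta_{31} = 0
Result = 1 * 1 - 0 * 0 = 1 - 0 = 1

1


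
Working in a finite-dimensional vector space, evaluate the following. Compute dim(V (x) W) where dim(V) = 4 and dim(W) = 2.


The dimension of a tensor product is the product of dimensions.
dim(V) = 4, dim(W) = 2
dim(V (x) W) = 4 * 2 = 8

8


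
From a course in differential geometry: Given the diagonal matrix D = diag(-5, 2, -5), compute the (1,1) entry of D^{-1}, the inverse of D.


For a diagonal matrix, the inverse has entries (D^{-1})_{ii} = 1/d_{ii}.
The diagonal entries are: d_{11} = -5, d_{22} = 2, d_{33} = -5
We need (D^{-1})_{11} = 1/d_{11} = 1/-5 = -1/5

-1/5


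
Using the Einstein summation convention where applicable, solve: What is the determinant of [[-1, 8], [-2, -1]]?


For a 2x2 matrix [[a, b], [c, d]], det = a*d - b*c.
a = -1, b = 8, c = -2, d = -1
a*d = -1 * -1 = 1
b*c = 8 * -2 = -16
det = 1 - -16 = 17

17


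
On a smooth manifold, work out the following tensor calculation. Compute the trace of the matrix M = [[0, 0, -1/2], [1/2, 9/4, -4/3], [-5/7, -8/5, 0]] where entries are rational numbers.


The trace is the sum of diagonal entries.
Diagonal: M[1,1] = 0, M[2,2] = 9/4, M[3,3] = 0
Tr(M) = 0 + 9/4 + 0
Computing step by step:
After adding M[1,1]: 0
After adding M[2,2]: 9/4
After adding M[3,3]: 9/4
Tr(M) = 9/4

9/4


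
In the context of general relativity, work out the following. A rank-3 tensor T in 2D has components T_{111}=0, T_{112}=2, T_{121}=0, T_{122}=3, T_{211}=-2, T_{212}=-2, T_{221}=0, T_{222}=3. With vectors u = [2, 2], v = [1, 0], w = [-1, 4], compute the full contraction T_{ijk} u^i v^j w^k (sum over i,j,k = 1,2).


S = sum over i,j,k of T_{ijk} u_i v_j w_k. Expanding all 8 terms:
T_{111}*u_1*v_1*w_1 = 0*2*1*-1 = 0  (running total: 0)
T_{112}*u_1*v_1*w_2 = 2*2*1*4 = 16  (running total: 16)
T_{121}*u_1*v_2*w_1 = 0*2*0*-1 = 0  (running total: 16)
T_{122}*u_1*v_2*w_2 = 3*2*0*4 = 0  (running total: 16)
T_{211}*u_2*v_1*w_1 = -2*2*1*-1 = 4  (running total: 20)
T_{212}*u_2*v_1*w_2 = -2*2*1*4 = -16  (running total: 4)
T_{221}*u_2*v_2*w_1 = 0*2*0*-1 = 0  (running total: 4)
T_{222}*u_2*v_2*w_2 = 3*2*0*4 = 0  (running total: 4)
S = 4

4


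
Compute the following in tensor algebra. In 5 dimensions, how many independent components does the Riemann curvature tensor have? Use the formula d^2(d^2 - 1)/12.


The Riemann tensor in d dimensions has d^2(d^2 - 1)/12 independent components.
d = 5, so d^2 = 25
d^2 - 1 = 24
d^2(d^2 - 1) = 25 * 24 = 600
Divide by 12: 600 / 12 = 50

50


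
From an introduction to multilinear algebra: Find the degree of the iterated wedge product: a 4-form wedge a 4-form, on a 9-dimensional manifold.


The degree of a wedge product is the sum of the degrees of the individual forms.
Degrees: 4, 4
Total degree = 4 + 4 = 8

8


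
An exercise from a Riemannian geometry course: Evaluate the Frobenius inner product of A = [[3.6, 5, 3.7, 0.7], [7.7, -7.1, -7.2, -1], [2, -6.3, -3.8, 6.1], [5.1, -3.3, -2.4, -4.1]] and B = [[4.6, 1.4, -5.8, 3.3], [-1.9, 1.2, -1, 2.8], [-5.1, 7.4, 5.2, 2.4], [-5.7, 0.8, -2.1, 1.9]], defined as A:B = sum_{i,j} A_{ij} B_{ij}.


A:B = sum over all i,j of A_{ij} * B_{ij}.
Row 1: 3.6*4.6=16.56, 5*1.4=7, 3.7*-5.8=-21.46, 0.7*3.3=2.31 => row sum = 4.41
Row 2: 7.7*-1.9=-14.63, -7.1*1.2=-8.52, -7.2*-1=7.2, -1*2.8=-2.8 => row sum = -18.75
Row 3: 2*-5.1=-10.2, -6.3*7.4=-46.62, -3.8*5.2=-19.76, 6.1*2.4=14.64 => row sum = -61.94
Row 4: 5.1*-5.7=-29.07, -3.3*0.8=-2.64, -2.4*-2.1=5.04, -4.1*1.9=-7.79 => row sum = -34.46
Total = 4.41 + -18.75 + -61.94 + -34.46 = -110.74

-110.74


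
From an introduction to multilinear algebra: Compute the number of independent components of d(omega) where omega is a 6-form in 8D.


The exterior derivative of a p-form is a (p+1)-form.
Its number of independent components is C(n, p+1).
n = 8, p+1 = 7
C(8, 7) = 8

8


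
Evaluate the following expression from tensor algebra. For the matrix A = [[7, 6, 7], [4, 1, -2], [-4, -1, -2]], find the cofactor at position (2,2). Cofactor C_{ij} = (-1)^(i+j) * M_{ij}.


To find cofactor C_{22}, delete row 2 and column 2.
The resulting 2x2 submatrix is: [[7, 7], [-4, -2]]
Minor M_{22} = 7*-2 - 7*-4
  = -14 - -28 = 14
Sign = (-1)^(2+2) = (-1)^4 = 1
Cofactor C_{22} = 1 * 14 = 14

14


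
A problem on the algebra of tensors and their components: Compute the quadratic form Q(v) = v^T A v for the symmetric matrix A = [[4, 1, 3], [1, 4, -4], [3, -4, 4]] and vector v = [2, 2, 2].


First compute Av:
(Av)_1 = 4*2 + 1*2 + 3*2 = 16
(Av)_2 = 1*2 + 4*2 + -4*2 = 2
(Av)_3 = 3*2 + -4*2 + 4*2 = 6
Av = [16, 2, 6]
Then v^T (Av) = 2*16 + 2*2 + 2*6
= 32 + 4 + 12 = 48

48


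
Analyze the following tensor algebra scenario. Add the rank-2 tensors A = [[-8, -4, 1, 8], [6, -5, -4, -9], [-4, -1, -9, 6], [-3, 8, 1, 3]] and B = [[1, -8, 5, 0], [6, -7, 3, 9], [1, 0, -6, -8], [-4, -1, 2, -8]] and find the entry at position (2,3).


Tensor addition is component-wise: (A + B)_{ij} = A_{ij} + B_{ij}.
A_{23} = -4
B_{23} = 3
(A + B)_{23} = -4 + 3 = -1

-1


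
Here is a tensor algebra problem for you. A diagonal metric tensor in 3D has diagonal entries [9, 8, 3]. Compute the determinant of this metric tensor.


For a diagonal metric, the determinant is the product of diagonal entries.
Diagonal entries: 9, 8, 3
det(g) = 9 * 8 * 3 = 216

216


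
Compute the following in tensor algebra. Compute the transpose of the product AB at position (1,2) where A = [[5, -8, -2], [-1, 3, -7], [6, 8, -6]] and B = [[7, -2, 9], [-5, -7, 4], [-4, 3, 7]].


(AB)^T_{ij} = (AB)_{ji} = sum_k A_{jk} B_{ki}.
For i=1, j=2 we need (AB)_{21}:
A_{21} * B_{11} = -1 * 7 = -7
A_{22} * B_{21} = 3 * -5 = -15
A_{23} * B_{31} = -7 * -4 = 28
Sum = -7 + -15 + 28 = 6

6


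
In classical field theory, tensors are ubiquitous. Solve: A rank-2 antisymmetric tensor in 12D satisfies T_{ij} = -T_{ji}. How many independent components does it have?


An antisymmetric rank-2 tensor satisfies A_{ij} = -A_{ji}, so diagonal entries are zero.
The independent components are the upper-triangular entries: C(n, 2) = n(n-1)/2.
n = 12
C(12, 2) = 12 * 11 / 2 = 132 / 2 = 66

66


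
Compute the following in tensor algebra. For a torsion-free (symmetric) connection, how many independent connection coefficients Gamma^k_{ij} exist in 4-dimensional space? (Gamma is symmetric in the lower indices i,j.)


Christoffel symbols Gamma^k_{ij} are symmetric in i,j, so there are d * d(d+1)/2 independent symbols.
d = 4
d(d+1)/2 = 4 * 5 / 2 = 10
Total = 4 * 10 = 40

40


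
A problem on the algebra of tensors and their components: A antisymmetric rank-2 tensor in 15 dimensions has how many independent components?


A antisymmetric rank-2 tensor in d dimensions has d(d-1)/2 independent components.
d = 15
d(d-1)/2 = 15 * 14 / 2 = 210 / 2 = 105

105


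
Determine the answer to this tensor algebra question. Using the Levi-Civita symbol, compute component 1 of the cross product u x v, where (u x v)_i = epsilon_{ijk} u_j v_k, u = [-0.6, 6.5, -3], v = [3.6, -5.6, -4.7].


(u x v)_1 = sum_{j,k} epsilon_{1jk} u_j v_k. Only permutations of (1,2,3) contribute; the two non-zero terms are:
eps_{123} u_2 v_3 = 1 * 6.5 * -4.7 = -30.55
eps_{132} u_3 v_2 = -1 * -3 * -5.6 = -16.8
(u x v)_1 = -47.35

-47.35


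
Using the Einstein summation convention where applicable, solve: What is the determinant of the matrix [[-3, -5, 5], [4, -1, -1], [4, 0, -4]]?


Expanding along the first row, det(A) = a11*M_11 - a12*M_12 + a13*M_13, where M_1j is the (1,j) minor.
Minor M_11 = -1*-4 - -1*0 = 4
Minor M_12 = 4*-4 - -1*4 = -12
Minor M_13 = 4*0 - -1*4 = 4
det = -3*(4) - -5*(-12) + 5*(4)
    = -12 - 60 + 20
    = -52

-52


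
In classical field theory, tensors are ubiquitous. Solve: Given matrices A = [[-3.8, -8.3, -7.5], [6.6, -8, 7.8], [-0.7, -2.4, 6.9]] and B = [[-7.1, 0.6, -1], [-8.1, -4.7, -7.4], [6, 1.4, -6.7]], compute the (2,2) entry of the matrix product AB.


(AB)_{ij} = sum_k A_{ik} B_{kj}.
For i=2, j=2:
A_{21} * B_{12} = 6.6 * 0.6 = 3.96
A_{22} * B_{22} = -8 * -4.7 = 37.6
A_{23} * B_{32} = 7.8 * 1.4 = 10.92
Sum = 3.96 + 37.6 + 10.92 = 52.48

52.48


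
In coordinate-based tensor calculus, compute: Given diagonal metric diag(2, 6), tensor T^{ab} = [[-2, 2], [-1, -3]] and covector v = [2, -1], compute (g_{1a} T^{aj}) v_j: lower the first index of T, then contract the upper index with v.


Step 1: lower the first index. For a diagonal metric, g_{ia} T^{aj} = g_{ii} T^{ij} (no sum on i).
g_{11} = 2
S_1{}^1 = 2 * T^{11} = 2 * -2 = -4
S_1{}^2 = 2 * T^{12} = 2 * 2 = 4
Step 2: contract S_1{}^j with v_j.
S_1{}^1 * v_1 = -4 * 2 = -8
S_1{}^2 * v_2 = 4 * -1 = -4
Result = -8 + -4 = -12

-12


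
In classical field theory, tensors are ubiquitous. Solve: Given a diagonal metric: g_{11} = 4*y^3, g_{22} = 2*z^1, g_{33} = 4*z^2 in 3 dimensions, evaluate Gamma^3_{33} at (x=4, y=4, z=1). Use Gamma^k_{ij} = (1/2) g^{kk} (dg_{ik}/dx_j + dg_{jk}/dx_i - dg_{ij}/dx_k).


For a diagonal metric, Gamma^k_{ij} = (1/2) g^{kk} (dg_{ik}/dx_j + dg_{jk}/dx_i - dg_{ij}/dx_k).
The metric is diagonal, so g_{ab} = 0 for a != b.
At the given point: g_{11} = 256, g_{22} = 2, g_{33} = 4
g^{33} = 1/4
dg_{33}/dx_3 = dg_{33}/dx_3 = 8
dg_{33}/dx_3 = dg_{33}/dx_3 = 8
dg_{33}/dx_3 = dg_{33}/dx_3 = 8
Numerator = 8 + 8 - 8 = 8
Gamma^3_{33} = 8 / (2 * 4) = 1

1


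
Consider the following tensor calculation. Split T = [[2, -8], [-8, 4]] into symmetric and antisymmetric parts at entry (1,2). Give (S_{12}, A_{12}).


T_{12} = -8
T_{21} = -8
S_{12} = (-8 + -8)/2 = -16/2 = -8
A_{12} = (-8 - -8)/2 = 0/2 = 0
Check: S + A = -8 + 0 = -8 = T_{12}.

(-8, 0)


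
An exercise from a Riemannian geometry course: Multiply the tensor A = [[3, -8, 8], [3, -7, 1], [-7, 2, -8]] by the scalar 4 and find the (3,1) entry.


Scalar multiplication: (cA)_{ij} = c * A_{ij}.
c = 4
A_{31} = -7
(cA)_{31} = 4 * -7 = -28

-28


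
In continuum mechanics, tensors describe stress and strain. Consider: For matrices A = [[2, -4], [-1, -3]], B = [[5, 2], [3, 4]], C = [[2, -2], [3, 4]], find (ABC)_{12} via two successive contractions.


(ABC)_{12} = sum_m (AB)_{1m} C_{m2}. First compute row 1 of AB.
(AB)_{11} = 2*5 + -4*3 = -2
(AB)_{12} = 2*2 + -4*4 = -12
Now contract with column 2 of C:
(AB)_{11} * C_{12} = -2 * -2 = 4
(AB)_{12} * C_{22} = -12 * 4 = -48
(ABC)_{12} = 4 + -48 = -44

-44


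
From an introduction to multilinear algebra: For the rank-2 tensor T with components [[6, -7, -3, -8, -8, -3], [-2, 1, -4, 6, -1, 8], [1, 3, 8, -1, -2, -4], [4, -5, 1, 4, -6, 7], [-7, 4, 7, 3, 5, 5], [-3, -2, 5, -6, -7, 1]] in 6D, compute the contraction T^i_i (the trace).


The contraction (trace) of a rank-2 tensor is the sum of its diagonal elements.
Diagonal entries: A[1,1] = 6, A[2,2] = 1, A[3,3] = 8, A[4,4] = 4, A[5,5] = 5, A[6,6] = 1
Tr(A) = 6 + 1 + 8 + 4 + 5 + 1 = 25

25


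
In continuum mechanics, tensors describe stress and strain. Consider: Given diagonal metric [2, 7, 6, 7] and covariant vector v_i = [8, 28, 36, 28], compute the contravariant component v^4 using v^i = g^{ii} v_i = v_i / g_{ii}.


To raise an index with a diagonal metric: v^i = v_i / g_{ii}.
For index 4: v_4 = 28, g_{44} = 7
v^4 = 28 / 7 = 4

4


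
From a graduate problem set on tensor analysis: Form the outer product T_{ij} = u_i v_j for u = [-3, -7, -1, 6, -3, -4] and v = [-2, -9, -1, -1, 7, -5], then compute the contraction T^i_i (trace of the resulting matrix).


The outer product gives T_{ij} = u_i v_j.
The trace (contraction) is Tr(T) = sum_i T_{ii} = sum_i u_i v_i.
Diagonal entries:
T_{11} = u_1 * v_1 = -3 * -2 = 6
T_{22} = u_2 * v_2 = -7 * -9 = 63
T_{33} = u_3 * v_3 = -1 * -1 = 1
T_{44} = u_4 * v_4 = 6 * -1 = -6
T_{55} = u_5 * v_5 = -3 * 7 = -21
T_{66} = u_6 * v_6 = -4 * -5 = 20
Tr(T) = 6 + 63 + 1 + -6 + -21 + 20 = 63

63


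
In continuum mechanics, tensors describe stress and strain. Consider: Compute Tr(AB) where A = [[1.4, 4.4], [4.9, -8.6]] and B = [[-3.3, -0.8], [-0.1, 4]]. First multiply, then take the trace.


Tr(AB) = sum_i (AB)_{ii} where (AB)_{ii} = sum_k A_{ik} B_{ki}.
(AB)_{11} = 1.4*-3.3 + 4.4*-0.1 = -5.06
(AB)_{22} = 4.9*-0.8 + -8.6*4 = -38.32
Tr(AB) = -5.06 + -38.32 = -43.38

-43.38


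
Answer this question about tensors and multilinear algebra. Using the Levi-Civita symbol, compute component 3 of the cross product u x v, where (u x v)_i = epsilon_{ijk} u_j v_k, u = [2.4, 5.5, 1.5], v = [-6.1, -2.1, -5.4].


(u x v)_3 = sum_{j,k} epsilon_{3jk} u_j v_k. Only permutations of (1,2,3) contribute; the two non-zero terms are:
eps_{312} u_1 v_2 = 1 * 2.4 * -2.1 = -5.04
eps_{321} u_2 v_1 = -1 * 5.5 * -6.1 = 33.55
(u x v)_3 = 28.51

28.51


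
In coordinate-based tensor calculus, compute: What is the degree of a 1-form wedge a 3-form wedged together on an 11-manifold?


The degree of a wedge product is the sum of the degrees of the individual forms.
Degrees: 1, 3
Total degree = 1 + 3 = 4

4


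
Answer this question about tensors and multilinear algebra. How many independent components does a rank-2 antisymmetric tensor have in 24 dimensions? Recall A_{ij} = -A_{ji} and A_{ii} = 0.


An antisymmetric rank-2 tensor satisfies A_{ij} = -A_{ji}, so diagonal entries are zero.
The independent components are the upper-triangular entries: C(n, 2) = n(n-1)/2.
n = 24
C(24, 2) = 24 * 23 / 2 = 552 / 2 = 276

276


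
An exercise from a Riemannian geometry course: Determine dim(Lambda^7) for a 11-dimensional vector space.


The dimension of the space of p-forms on an n-dimensional space is C(n, p).
n = 11, p = 7
C(11, 7) = 11! / (7! * 4!) = 330

330


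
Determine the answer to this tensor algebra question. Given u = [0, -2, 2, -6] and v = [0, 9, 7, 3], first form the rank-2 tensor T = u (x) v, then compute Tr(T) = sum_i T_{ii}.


The outer product gives T_{ij} = u_i v_j.
The trace (contraction) is Tr(T) = sum_i T_{ii} = sum_i u_i v_i.
Diagonal entries:
T_{11} = u_1 * v_1 = 0 * 0 = 0
T_{22} = u_2 * v_2 = -2 * 9 = -18
T_{33} = u_3 * v_3 = 2 * 7 = 14
T_{44} = u_4 * v_4 = -6 * 3 = -18
Tr(T) = 0 + -18 + 14 + -18 = -22

-22


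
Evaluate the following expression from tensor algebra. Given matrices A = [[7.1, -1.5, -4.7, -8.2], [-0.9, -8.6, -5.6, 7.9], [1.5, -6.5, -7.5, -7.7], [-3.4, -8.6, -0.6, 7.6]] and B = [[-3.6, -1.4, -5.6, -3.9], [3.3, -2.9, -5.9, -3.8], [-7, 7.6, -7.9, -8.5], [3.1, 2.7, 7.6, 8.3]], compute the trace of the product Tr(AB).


Tr(AB) = sum_i (AB)_{ii} where (AB)_{ii} = sum_k A_{ik} B_{ki}.
(AB)_{11} = 7.1*-3.6 + -1.5*3.3 + -4.7*-7 + -8.2*3.1 = -23.03
(AB)_{22} = -0.9*-1.4 + -8.6*-2.9 + -5.6*7.6 + 7.9*2.7 = 4.97
(AB)_{33} = 1.5*-5.6 + -6.5*-5.9 + -7.5*-7.9 + -7.7*7.6 = 30.68
(AB)_{44} = -3.4*-3.9 + -8.6*-3.8 + -0.6*-8.5 + 7.6*8.3 = 114.12
Tr(AB) = -23.03 + 4.97 + 30.68 + 114.12 = 126.74

126.74


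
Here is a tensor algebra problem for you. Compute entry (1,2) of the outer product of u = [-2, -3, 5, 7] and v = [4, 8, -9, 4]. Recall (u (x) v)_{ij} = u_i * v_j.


The outer product entry T_{ij} = u_i * v_j.
We need i=1, j=2.
u_1 = -2, v_2 = 8
T_{1,2} = -2 * 8 = -16

-16


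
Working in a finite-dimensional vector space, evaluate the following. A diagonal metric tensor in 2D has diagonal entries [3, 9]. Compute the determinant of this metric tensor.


For a diagonal metric, the determinant is the product of diagonal entries.
Diagonal entries: 3, 9
det(g) = 3 * 9 = 27

27


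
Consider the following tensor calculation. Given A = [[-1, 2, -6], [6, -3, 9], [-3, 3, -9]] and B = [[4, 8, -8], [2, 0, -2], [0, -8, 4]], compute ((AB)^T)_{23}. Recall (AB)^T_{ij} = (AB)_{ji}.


(AB)^T_{ij} = (AB)_{ji} = sum_k A_{jk} B_{ki}.
For i=2, j=3 we need (AB)_{32}:
A_{31} * B_{12} = -3 * 8 = -24
A_{32} * B_{22} = 3 * 0 = 0
A_{33} * B_{32} = -9 * -8 = 72
Sum = -24 + 0 + 72 = 48

48


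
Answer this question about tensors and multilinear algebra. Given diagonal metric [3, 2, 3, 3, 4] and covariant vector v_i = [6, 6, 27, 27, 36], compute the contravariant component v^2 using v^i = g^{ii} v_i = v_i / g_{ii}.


To raise an index with a diagonal metric: v^i = v_i / g_{ii}.
For index 2: v_2 = 6, g_{22} = 2
v^2 = 6 / 2 = 3

3


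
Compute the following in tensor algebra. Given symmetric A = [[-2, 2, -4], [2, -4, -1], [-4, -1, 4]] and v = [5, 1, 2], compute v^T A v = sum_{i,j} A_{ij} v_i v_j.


First compute Av:
(Av)_1 = -2*5 + 2*1 + -4*2 = -16
(Av)_2 = 2*5 + -4*1 + -1*2 = 4
(Av)_3 = -4*5 + -1*1 + 4*2 = -13
Av = [-16, 4, -13]
Then v^T (Av) = 5*-16 + 1*4 + 2*-13
= -80 + 4 + -26 = -102

-102


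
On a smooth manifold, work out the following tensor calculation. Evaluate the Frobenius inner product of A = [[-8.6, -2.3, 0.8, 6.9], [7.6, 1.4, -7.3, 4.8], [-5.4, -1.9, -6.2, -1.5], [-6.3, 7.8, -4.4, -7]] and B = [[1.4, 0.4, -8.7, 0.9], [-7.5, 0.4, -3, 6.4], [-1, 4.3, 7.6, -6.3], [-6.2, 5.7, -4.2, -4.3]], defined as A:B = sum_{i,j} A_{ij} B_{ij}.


A:B = sum over all i,j of A_{ij} * B_{ij}.
Row 1: -8.6*1.4=-12.04, -2.3*0.4=-0.92, 0.8*-8.7=-6.96, 6.9*0.9=6.21 => row sum = -13.71
Row 2: 7.6*-7.5=-57, 1.4*0.4=0.56, -7.3*-3=21.9, 4.8*6.4=30.72 => row sum = -3.82
Row 3: -5.4*-1=5.4, -1.9*4.3=-8.17, -6.2*7.6=-47.12, -1.5*-6.3=9.45 => row sum = -40.44
Row 4: -6.3*-6.2=39.06, 7.8*5.7=44.46, -4.4*-4.2=18.48, -7*-4.3=30.1 => row sum = 132.1
Total = -13.71 + -3.82 + -40.44 + 132.1 = 74.13

74.13


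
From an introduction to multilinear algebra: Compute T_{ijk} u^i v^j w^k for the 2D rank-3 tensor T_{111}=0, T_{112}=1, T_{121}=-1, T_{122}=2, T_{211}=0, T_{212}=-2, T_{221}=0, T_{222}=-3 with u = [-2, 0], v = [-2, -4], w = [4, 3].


S = sum over i,j,k of T_{ijk} u_i v_j w_k. Expanding all 8 terms:
T_{111}*u_1*v_1*w_1 = 0*-2*-2*4 = 0  (running total: 0)
T_{112}*u_1*v_1*w_2 = 1*-2*-2*3 = 12  (running total: 12)
T_{121}*u_1*v_2*w_1 = -1*-2*-4*4 = -32  (running total: -20)
T_{122}*u_1*v_2*w_2 = 2*-2*-4*3 = 48  (running total: 28)
T_{211}*u_2*v_1*w_1 = 0*0*-2*4 = 0  (running total: 28)
T_{212}*u_2*v_1*w_2 = -2*0*-2*3 = 0  (running total: 28)
T_{221}*u_2*v_2*w_1 = 0*0*-4*4 = 0  (running total: 28)
T_{222}*u_2*v_2*w_2 = -3*0*-4*3 = 0  (running total: 28)
S = 28

28


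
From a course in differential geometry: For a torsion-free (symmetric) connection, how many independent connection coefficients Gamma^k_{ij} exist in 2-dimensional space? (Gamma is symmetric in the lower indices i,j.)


Christoffel symbols Gamma^k_{ij} are symmetric in i,j, so there are d * d(d+1)/2 independent symbols.
d = 2
d(d+1)/2 = 2 * 3 / 2 = 3
Total = 2 * 3 = 6

6


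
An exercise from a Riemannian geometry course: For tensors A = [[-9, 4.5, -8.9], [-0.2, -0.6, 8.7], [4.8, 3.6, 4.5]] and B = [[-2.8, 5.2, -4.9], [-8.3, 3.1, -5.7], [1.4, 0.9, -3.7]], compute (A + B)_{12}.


Tensor addition is component-wise: (A + B)_{ij} = A_{ij} + B_{ij}.
A_{12} = 4.5
B_{12} = 5.2
(A + B)_{12} = 4.5 + 5.2 = 9.7

9.7


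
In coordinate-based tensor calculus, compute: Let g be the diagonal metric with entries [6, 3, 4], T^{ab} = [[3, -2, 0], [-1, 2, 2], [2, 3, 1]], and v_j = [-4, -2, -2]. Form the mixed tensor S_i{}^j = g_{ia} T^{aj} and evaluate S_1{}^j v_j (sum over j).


Step 1: lower the first index. For a diagonal metric, g_{ia} T^{aj} = g_{ii} T^{ij} (no sum on i).
g_{11} = 6
S_1{}^1 = 6 * T^{11} = 6 * 3 = 18
S_1{}^2 = 6 * T^{12} = 6 * -2 = -12
S_1{}^3 = 6 * T^{13} = 6 * 0 = 0
Step 2: contract S_1{}^j with v_j.
S_1{}^1 * v_1 = 18 * -4 = -72
S_1{}^2 * v_2 = -12 * -2 = 24
S_1{}^3 * v_3 = 0 * -2 = 0
Result = -72 + 24 + 0 = -48

-48


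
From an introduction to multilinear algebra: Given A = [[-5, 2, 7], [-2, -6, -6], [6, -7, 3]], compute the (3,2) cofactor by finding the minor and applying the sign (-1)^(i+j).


To find cofactor C_{32}, delete row 3 and column 2.
The resulting 2x2 submatrix is: [[-5, 7], [-2, -6]]
Minor M_{32} = -5*-6 - 7*-2
  = 30 - -14 = 44
Sign = (-1)^(3+2) = (-1)^5 = -1
Cofactor C_{32} = -1 * 44 = -44

-44


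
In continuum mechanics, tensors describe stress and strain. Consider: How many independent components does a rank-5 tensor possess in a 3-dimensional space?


The number of components of a rank-r tensor in d dimensions is d^r.
Here d = 3 and r = 5.
3^5 = 243

243


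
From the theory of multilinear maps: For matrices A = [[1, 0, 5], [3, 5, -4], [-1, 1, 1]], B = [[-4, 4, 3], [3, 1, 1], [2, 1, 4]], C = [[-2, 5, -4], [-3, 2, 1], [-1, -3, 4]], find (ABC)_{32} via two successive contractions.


(ABC)_{32} = sum_m (AB)_{3m} C_{m2}. First compute row 3 of AB.
(AB)_{31} = -1*-4 + 1*3 + 1*2 = 9
(AB)_{32} = -1*4 + 1*1 + 1*1 = -2
(AB)_{33} = -1*3 + 1*1 + 1*4 = 2
Now contract with column 2 of C:
(AB)_{31} * C_{12} = 9 * 5 = 45
(AB)_{32} * C_{22} = -2 * 2 = -4
(AB)_{33} * C_{32} = 2 * -3 = -6
(ABC)_{32} = 45 + -4 + -6 = 35

35


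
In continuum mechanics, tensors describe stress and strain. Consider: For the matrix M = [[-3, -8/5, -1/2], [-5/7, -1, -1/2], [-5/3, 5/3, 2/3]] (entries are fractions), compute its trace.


The trace is the sum of diagonal entries.
Diagonal: M[1,1] = -3, M[2,2] = -1, M[3,3] = 2/3
Tr(M) = -3 + -1 + 2/3
Computing step by step:
After adding M[1,1]: -3
After adding M[2,2]: -4
After adding M[3,3]: -10/3
Tr(M) = -10/3

-10/3


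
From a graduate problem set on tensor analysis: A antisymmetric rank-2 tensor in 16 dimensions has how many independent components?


A antisymmetric rank-2 tensor in d dimensions has d(d-1)/2 independent components.
d = 16
d(d-1)/2 = 16 * 15 / 2 = 240 / 2 = 120

120


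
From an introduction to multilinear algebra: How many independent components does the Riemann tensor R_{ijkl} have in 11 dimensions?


The Riemann tensor in d dimensions has d^2(d^2 - 1)/12 independent components.
d = 11, so d^2 = 121
d^2 - 1 = 120
d^2(d^2 - 1) = 121 * 120 = 14520
Divide by 12: 14520 / 12 = 1210

1210


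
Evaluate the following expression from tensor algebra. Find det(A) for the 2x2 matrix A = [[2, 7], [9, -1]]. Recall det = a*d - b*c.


For a 2x2 matrix [[a, b], [c, d]], det = a*d - b*c.
a = 2, b = 7, c = 9, d = -1
a*d = 2 * -1 = -2
b*c = 7 * 9 = 63
det = -2 - 63 = -65

-65


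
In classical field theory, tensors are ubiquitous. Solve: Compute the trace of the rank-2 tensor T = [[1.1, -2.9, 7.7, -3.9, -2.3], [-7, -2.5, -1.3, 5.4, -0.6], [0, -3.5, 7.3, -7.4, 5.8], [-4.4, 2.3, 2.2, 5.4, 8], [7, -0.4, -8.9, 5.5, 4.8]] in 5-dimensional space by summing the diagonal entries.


The contraction (trace) of a rank-2 tensor is the sum of its diagonal elements.
Diagonal entries: A[1,1] = 1.1, A[2,2] = -2.5, A[3,3] = 7.3, A[4,4] = 5.4, A[5,5] = 4.8
Tr(A) = 1.1 + -2.5 + 7.3 + 5.4 + 4.8 = 16.1

16.1


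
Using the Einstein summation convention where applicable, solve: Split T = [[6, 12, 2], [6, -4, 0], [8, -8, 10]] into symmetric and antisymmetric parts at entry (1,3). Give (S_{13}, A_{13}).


T_{13} = 2
T_{31} = 8
S_{13} = (2 + 8)/2 = 10/2 = 5
A_{13} = (2 - 8)/2 = -6/2 = -3
Check: S + A = 5 + -3 = 2 = T_{13}.

(5, -3)


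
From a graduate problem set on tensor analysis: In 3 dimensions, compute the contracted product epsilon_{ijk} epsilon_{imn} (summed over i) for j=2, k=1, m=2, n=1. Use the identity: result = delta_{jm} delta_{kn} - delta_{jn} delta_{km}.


Using the identity: epsilon_{ijk} epsilon_{imn} = delta_{jm} delta_{kn} - delta_{jn} delta_{km}.
delta_{22} = 1
delta_{11} = 1
delta_{21} = 0
delta_{12} = 0
Result = 1 * 1 - 0 * 0 = 1 - 0 = 1

1


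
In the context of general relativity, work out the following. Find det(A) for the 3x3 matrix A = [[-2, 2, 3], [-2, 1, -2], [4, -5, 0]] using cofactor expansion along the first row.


Expanding along the first row, det(A) = a11*M_11 - a12*M_12 + a13*M_13, where M_1j is the (1,j) minor.
Minor M_11 = 1*0 - -2*-5 = -10
Minor M_12 = -2*0 - -2*4 = 8
Minor M_13 = -2*-5 - 1*4 = 6
det = -2*(-10) - 2*(8) + 3*(6)
    = 20 - 16 + 18
    = 22

22


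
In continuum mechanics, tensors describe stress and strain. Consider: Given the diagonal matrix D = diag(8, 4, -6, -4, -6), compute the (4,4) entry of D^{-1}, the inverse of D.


For a diagonal matrix, the inverse has entries (D^{-1})_{ii} = 1/d_{ii}.
The diagonal entries are: d_{11} = 8, d_{22} = 4, d_{33} = -6, d_{44} = -4, d_{55} = -6
We need (D^{-1})_{44} = 1/d_{44} = 1/-4 = -1/4

-1/4


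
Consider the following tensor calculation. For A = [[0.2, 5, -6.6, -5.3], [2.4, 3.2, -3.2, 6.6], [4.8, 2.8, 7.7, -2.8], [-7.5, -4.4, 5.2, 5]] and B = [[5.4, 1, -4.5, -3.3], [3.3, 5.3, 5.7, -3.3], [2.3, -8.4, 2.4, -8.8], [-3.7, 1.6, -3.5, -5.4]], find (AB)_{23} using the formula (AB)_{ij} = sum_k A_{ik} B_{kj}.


(AB)_{ij} = sum_k A_{ik} B_{kj}.
For i=2, j=3:
A_{21} * B_{13} = 2.4 * -4.5 = -10.8
A_{22} * B_{23} = 3.2 * 5.7 = 18.24
A_{23} * B_{33} = -3.2 * 2.4 = -7.68
A_{24} * B_{43} = 6.6 * -3.5 = -23.1
Sum = -10.8 + 18.24 + -7.68 + -23.1 = -23.34

-23.34


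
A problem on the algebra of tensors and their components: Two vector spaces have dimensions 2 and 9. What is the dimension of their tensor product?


The dimension of a tensor product is the product of dimensions.
dim(V) = 2, dim(W) = 9
dim(V (x) W) = 2 * 9 = 18

18


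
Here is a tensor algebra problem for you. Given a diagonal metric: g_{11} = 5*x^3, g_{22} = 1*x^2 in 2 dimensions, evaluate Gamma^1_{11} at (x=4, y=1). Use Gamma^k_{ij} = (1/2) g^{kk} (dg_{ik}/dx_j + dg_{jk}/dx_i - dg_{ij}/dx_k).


For a diagonal metric, Gamma^k_{ij} = (1/2) g^{kk} (dg_{ik}/dx_j + dg_{jk}/dx_i - dg_{ij}/dx_k).
The metric is diagonal, so g_{ab} = 0 for a != b.
At the given point: g_{11} = 320, g_{22} = 16
g^{11} = 1/320
dg_{11}/dx_1 = dg_{11}/dx_1 = 240
dg_{11}/dx_1 = dg_{11}/dx_1 = 240
dg_{11}/dx_1 = dg_{11}/dx_1 = 240
Numerator = 240 + 240 - 240 = 240
Gamma^1_{11} = 240 / (2 * 320) = 3/8

3/8


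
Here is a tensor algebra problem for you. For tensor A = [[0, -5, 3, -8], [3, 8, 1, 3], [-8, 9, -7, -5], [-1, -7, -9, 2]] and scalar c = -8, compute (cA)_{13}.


Scalar multiplication: (cA)_{ij} = c * A_{ij}.
c = -8
A_{13} = 3
(cA)_{13} = -8 * 3 = -24

-24
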